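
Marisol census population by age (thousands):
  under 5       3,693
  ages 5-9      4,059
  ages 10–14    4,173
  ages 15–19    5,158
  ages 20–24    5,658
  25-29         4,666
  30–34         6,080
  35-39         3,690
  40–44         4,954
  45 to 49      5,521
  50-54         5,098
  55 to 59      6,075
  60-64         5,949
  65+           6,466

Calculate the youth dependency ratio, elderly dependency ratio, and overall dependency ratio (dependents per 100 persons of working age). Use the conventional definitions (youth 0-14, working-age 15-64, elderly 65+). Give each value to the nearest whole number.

0–14: 3,693 + 4,059 + 4,173 = 11,925
15–64: 5,158 + 5,658 + 4,666 + 6,080 + 3,690 + 4,954 + 5,521 + 5,098 + 6,075 + 5,949 = 52,849
65+: 6,466
Youth dependency ratio = 11,925 / 52,849 × 100 = 23
Old-age dependency ratio = 6,466 / 52,849 × 100 = 12
Total dependency ratio = (11,925 + 6,466) / 52,849 × 100 = 18,391 / 52,849 × 100 = 35

Youth dependency ratio: 23
Old-age dependency ratio: 12
Total dependency ratio: 35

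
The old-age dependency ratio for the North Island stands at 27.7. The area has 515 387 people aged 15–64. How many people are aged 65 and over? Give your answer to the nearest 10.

Aged 65 and over: 142 760

Old-age dependency ratio = elderly / working-age × 100
27.7 = E / 515 387 × 100
⇒ 142 760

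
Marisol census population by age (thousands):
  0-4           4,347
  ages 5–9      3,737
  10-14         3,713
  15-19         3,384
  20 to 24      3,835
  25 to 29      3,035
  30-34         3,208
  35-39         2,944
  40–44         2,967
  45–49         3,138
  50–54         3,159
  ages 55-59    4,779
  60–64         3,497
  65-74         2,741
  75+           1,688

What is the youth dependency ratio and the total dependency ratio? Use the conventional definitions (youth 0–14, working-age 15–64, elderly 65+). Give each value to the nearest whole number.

0–14: 4,347 + 3,737 + 3,713 = 11,797
15–64: 3,384 + 3,835 + 3,035 + 3,208 + 2,944 + 2,967 + 3,138 + 3,159 + 4,779 + 3,497 = 33,946
65+: 2,741 + 1,688 = 4,429
Youth dependency ratio = 11,797 / 33,946 × 100 = 35
Total dependency ratio = (11,797 + 4,429) / 33,946 × 100 = 16,226 / 33,946 × 100 = 48

Youth dependency ratio: 35
Total dependency ratio: 48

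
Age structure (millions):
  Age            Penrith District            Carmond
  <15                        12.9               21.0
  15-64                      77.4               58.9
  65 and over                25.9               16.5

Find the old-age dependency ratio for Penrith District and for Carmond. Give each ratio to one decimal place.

Penrith District: 33.5
Carmond: 28.0

Penrith District: 25.9 / 77.4 × 100 = 33.5
Carmond: 16.5 / 58.9 × 100 = 28.0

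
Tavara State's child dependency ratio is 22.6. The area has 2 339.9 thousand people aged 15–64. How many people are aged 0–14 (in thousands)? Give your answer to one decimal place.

Youth dependency ratio = youth / working-age × 100
22.6 = Y / 2 339.9 × 100
⇒ 528.8

Aged 0–14: 528.8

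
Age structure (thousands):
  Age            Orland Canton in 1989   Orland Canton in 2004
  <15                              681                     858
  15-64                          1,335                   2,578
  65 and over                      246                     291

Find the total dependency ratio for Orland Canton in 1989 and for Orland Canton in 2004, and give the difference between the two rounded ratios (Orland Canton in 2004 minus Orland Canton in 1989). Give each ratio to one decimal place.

Orland Canton in 1989: (681 + 246) / 1,335 × 100 = 927 / 1,335 × 100 = 69.4
Orland Canton in 2004: (858 + 291) / 2,578 × 100 = 1,149 / 2,578 × 100 = 44.6

Orland Canton in 1989: 69.4
Orland Canton in 2004: 44.6
Difference: -24.8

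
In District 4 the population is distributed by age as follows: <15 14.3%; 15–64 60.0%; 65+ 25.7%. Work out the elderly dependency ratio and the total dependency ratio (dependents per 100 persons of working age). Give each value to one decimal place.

Old-age dependency ratio: 42.8
Total dependency ratio: 66.7

Old-age dependency ratio = 25.7 / 60.0 × 100 = 42.8
Total dependency ratio = (14.3 + 25.7) / 60.0 × 100 = 40.0 / 60.0 × 100 = 66.7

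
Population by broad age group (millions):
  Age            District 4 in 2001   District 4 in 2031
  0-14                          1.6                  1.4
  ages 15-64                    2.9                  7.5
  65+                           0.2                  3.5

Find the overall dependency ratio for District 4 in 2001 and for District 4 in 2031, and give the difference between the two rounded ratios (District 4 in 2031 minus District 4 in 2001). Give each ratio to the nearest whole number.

District 4 in 2001: 62
District 4 in 2031: 65
Difference: +3

District 4 in 2001: (1.6 + 0.2) / 2.9 × 100 = 1.8 / 2.9 × 100 = 62
District 4 in 2031: (1.4 + 3.5) / 7.5 × 100 = 4.9 / 7.5 × 100 = 65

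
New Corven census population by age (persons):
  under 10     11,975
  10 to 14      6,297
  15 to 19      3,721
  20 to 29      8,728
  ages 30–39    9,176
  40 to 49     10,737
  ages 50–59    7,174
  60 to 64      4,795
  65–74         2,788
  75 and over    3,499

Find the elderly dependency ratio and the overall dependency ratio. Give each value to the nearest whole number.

Old-age dependency ratio: 14
Total dependency ratio: 55

0–14: 11,975 + 6,297 = 18,272
15–64: 3,721 + 8,728 + 9,176 + 10,737 + 7,174 + 4,795 = 44,331
65+: 2,788 + 3,499 = 6,287
Old-age dependency ratio = 6,287 / 44,331 × 100 = 14
Total dependency ratio = (18,272 + 6,287) / 44,331 × 100 = 24,559 / 44,331 × 100 = 55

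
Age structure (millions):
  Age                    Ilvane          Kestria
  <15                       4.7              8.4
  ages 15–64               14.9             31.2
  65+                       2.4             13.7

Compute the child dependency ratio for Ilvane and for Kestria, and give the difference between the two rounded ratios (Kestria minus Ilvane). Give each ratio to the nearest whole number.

Ilvane: 4.7 / 14.9 × 100 = 32
Kestria: 8.4 / 31.2 × 100 = 27

Ilvane: 32
Kestria: 27
Difference: -5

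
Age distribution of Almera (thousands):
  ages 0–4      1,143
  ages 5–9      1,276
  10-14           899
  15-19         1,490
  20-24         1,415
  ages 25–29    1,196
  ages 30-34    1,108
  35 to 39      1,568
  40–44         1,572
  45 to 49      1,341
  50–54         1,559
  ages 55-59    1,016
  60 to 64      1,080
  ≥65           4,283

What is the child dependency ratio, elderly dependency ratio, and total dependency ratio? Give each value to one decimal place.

0–14: 1,143 + 1,276 + 899 = 3,318
15–64: 1,490 + 1,415 + 1,196 + 1,108 + 1,568 + 1,572 + 1,341 + 1,559 + 1,016 + 1,080 = 13,345
65+: 4,283
Youth dependency ratio = 3,318 / 13,345 × 100 = 24.9
Old-age dependency ratio = 4,283 / 13,345 × 100 = 32.1
Total dependency ratio = (3,318 + 4,283) / 13,345 × 100 = 7,601 / 13,345 × 100 = 57.0

Youth dependency ratio: 24.9
Old-age dependency ratio: 32.1
Total dependency ratio: 57.0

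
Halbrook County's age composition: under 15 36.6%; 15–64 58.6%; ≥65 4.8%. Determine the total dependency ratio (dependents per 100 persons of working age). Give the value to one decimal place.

Total dependency ratio: 70.6

Total dependency ratio = (36.6 + 4.8) / 58.6 × 100 = 41.4 / 58.6 × 100 = 70.6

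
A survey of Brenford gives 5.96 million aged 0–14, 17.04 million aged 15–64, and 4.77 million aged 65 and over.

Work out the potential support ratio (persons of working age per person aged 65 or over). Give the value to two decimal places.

Potential support ratio: 3.57

Potential support ratio = 17.04 / 4.77 = 3.57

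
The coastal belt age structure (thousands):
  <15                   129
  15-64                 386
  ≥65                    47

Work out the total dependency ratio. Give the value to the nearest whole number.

Total dependency ratio: 46

Total dependency ratio = (129 + 47) / 386 × 100 = 176 / 386 × 100 = 46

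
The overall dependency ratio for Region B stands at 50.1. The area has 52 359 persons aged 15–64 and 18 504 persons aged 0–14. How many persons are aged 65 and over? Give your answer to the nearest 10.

Total dependency ratio = (youth + elderly) / working-age × 100
50.1 = (18 504 + E) / 52 359 × 100
⇒ 7 730

Aged 65 and over: 7 730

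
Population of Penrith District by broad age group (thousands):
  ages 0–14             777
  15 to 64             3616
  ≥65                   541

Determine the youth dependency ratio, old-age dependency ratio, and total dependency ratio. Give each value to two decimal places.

Youth dependency ratio: 21.49
Old-age dependency ratio: 14.96
Total dependency ratio: 36.45

Youth dependency ratio = 777 / 3616 × 100 = 21.49
Old-age dependency ratio = 541 / 3616 × 100 = 14.96
Total dependency ratio = (777 + 541) / 3616 × 100 = 1318 / 3616 × 100 = 36.45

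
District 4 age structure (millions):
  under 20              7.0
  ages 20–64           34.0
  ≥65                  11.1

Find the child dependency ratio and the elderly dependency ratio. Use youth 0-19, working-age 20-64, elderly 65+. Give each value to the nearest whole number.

Youth dependency ratio = 7.0 / 34.0 × 100 = 21
Old-age dependency ratio = 11.1 / 34.0 × 100 = 33

Youth dependency ratio: 21
Old-age dependency ratio: 33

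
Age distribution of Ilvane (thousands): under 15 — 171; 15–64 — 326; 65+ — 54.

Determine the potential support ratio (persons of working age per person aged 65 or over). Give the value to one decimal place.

Potential support ratio = 326 / 54 = 6.0

Potential support ratio: 6.0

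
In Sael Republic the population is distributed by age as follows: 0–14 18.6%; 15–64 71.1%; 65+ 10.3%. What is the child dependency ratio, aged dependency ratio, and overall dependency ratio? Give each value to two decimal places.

Youth dependency ratio: 26.16
Old-age dependency ratio: 14.49
Total dependency ratio: 40.65

Youth dependency ratio = 18.6 / 71.1 × 100 = 26.16
Old-age dependency ratio = 10.3 / 71.1 × 100 = 14.49
Total dependency ratio = (18.6 + 10.3) / 71.1 × 100 = 28.9 / 71.1 × 100 = 40.65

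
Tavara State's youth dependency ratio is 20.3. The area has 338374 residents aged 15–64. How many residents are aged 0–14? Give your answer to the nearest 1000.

Aged 0–14: 69000

Youth dependency ratio = youth / working-age × 100
20.3 = Y / 338374 × 100
⇒ 69000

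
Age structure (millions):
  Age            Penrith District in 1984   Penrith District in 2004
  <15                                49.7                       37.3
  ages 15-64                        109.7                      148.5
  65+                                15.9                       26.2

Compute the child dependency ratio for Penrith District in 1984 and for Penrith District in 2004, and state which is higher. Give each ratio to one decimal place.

Penrith District in 1984: 45.3
Penrith District in 2004: 25.1
Higher: Penrith District in 1984

Penrith District in 1984: 49.7 / 109.7 × 100 = 45.3
Penrith District in 2004: 37.3 / 148.5 × 100 = 25.1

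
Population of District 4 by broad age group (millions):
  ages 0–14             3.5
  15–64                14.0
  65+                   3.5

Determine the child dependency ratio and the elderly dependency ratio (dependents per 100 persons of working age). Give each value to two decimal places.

Youth dependency ratio: 25.00
Old-age dependency ratio: 25.00

Youth dependency ratio = 3.5 / 14.0 × 100 = 25.00
Old-age dependency ratio = 3.5 / 14.0 × 100 = 25.00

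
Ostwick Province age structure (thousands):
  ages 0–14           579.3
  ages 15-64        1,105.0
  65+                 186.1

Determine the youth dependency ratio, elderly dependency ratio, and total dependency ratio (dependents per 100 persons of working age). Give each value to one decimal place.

Youth dependency ratio: 52.4
Old-age dependency ratio: 16.8
Total dependency ratio: 69.3

Youth dependency ratio = 579.3 / 1,105.0 × 100 = 52.4
Old-age dependency ratio = 186.1 / 1,105.0 × 100 = 16.8
Total dependency ratio = (579.3 + 186.1) / 1,105.0 × 100 = 765.4 / 1,105.0 × 100 = 69.3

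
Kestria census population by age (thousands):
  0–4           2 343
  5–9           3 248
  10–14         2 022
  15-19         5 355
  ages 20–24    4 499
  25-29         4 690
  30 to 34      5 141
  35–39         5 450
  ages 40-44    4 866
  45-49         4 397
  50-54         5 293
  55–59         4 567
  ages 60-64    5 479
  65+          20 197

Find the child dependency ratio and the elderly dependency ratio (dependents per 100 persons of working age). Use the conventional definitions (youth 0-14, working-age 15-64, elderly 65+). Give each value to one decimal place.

0–14: 2 343 + 3 248 + 2 022 = 7 613
15–64: 5 355 + 4 499 + 4 690 + 5 141 + 5 450 + 4 866 + 4 397 + 5 293 + 4 567 + 5 479 = 49 737
65+: 20 197
Youth dependency ratio = 7 613 / 49 737 × 100 = 15.3
Old-age dependency ratio = 20 197 / 49 737 × 100 = 40.6

Youth dependency ratio: 15.3
Old-age dependency ratio: 40.6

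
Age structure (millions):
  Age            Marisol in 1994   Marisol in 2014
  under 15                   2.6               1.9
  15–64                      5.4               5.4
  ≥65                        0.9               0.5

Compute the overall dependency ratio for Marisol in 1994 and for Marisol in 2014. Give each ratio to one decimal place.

Marisol in 1994: 64.8
Marisol in 2014: 44.4

Marisol in 1994: (2.6 + 0.9) / 5.4 × 100 = 3.5 / 5.4 × 100 = 64.8
Marisol in 2014: (1.9 + 0.5) / 5.4 × 100 = 2.4 / 5.4 × 100 = 44.4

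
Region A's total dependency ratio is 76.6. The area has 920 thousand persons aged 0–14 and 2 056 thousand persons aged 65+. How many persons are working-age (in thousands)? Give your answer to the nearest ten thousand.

Total dependency ratio = (youth + elderly) / working-age × 100
76.6 = (920 + 2 056) / W × 100
⇒ 3 890

Working-age: 3 890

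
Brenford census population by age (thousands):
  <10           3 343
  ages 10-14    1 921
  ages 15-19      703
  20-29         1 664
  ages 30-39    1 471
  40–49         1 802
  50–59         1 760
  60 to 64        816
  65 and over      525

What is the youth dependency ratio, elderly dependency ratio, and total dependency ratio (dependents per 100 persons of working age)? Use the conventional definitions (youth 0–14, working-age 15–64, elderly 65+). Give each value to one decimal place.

Youth dependency ratio: 64.1
Old-age dependency ratio: 6.4
Total dependency ratio: 70.5

0–14: 3 343 + 1 921 = 5 264
15–64: 703 + 1 664 + 1 471 + 1 802 + 1 760 + 816 = 8 216
65+: 525
Youth dependency ratio = 5 264 / 8 216 × 100 = 64.1
Old-age dependency ratio = 525 / 8 216 × 100 = 6.4
Total dependency ratio = (5 264 + 525) / 8 216 × 100 = 5 789 / 8 216 × 100 = 70.5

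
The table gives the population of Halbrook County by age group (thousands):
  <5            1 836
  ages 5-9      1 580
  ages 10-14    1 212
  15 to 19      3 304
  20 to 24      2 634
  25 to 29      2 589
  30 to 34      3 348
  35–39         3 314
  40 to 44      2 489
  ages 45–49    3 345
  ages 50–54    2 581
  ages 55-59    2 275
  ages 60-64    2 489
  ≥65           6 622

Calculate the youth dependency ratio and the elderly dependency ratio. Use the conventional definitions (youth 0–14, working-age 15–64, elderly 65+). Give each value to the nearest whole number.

0–14: 1 836 + 1 580 + 1 212 = 4 628
15–64: 3 304 + 2 634 + 2 589 + 3 348 + 3 314 + 2 489 + 3 345 + 2 581 + 2 275 + 2 489 = 28 368
65+: 6 622
Youth dependency ratio = 4 628 / 28 368 × 100 = 16
Old-age dependency ratio = 6 622 / 28 368 × 100 = 23

Youth dependency ratio: 16
Old-age dependency ratio: 23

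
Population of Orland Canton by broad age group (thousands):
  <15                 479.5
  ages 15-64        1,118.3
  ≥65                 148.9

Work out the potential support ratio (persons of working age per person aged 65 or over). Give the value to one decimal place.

Potential support ratio: 7.5

Potential support ratio = 1,118.3 / 148.9 = 7.5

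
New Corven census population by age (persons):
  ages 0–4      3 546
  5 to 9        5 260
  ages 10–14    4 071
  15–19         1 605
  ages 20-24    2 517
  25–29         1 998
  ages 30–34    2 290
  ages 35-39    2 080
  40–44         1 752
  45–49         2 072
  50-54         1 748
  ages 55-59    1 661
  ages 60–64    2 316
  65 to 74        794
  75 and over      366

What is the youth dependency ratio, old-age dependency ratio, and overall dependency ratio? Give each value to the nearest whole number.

Youth dependency ratio: 64
Old-age dependency ratio: 6
Total dependency ratio: 70

0–14: 3 546 + 5 260 + 4 071 = 12 877
15–64: 1 605 + 2 517 + 1 998 + 2 290 + 2 080 + 1 752 + 2 072 + 1 748 + 1 661 + 2 316 = 20 039
65+: 794 + 366 = 1 160
Youth dependency ratio = 12 877 / 20 039 × 100 = 64
Old-age dependency ratio = 1 160 / 20 039 × 100 = 6
Total dependency ratio = (12 877 + 1 160) / 20 039 × 100 = 14 037 / 20 039 × 100 = 70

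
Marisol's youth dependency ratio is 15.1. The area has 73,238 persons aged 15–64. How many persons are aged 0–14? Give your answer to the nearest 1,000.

Youth dependency ratio = youth / working-age × 100
15.1 = Y / 73,238 × 100
⇒ 11,000

Aged 0–14: 11,000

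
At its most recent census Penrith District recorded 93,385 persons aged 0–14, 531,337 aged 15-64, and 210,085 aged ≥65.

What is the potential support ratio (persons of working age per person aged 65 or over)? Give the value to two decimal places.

Potential support ratio: 2.53

Potential support ratio = 531,337 / 210,085 = 2.53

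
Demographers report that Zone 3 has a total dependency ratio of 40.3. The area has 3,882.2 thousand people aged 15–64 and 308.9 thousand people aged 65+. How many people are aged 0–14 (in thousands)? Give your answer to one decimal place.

Aged 0–14: 1,255.6

Total dependency ratio = (youth + elderly) / working-age × 100
40.3 = (Y + 308.9) / 3,882.2 × 100
⇒ 1,255.6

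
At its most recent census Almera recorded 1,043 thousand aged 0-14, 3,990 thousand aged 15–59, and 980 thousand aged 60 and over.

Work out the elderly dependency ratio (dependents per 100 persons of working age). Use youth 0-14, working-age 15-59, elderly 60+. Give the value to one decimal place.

Old-age dependency ratio: 24.6

Old-age dependency ratio = 980 / 3,990 × 100 = 24.6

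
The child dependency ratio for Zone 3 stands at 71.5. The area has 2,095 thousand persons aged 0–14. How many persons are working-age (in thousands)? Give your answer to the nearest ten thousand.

Youth dependency ratio = youth / working-age × 100
71.5 = 2,095 / W × 100
⇒ 2,930

Working-age: 2,930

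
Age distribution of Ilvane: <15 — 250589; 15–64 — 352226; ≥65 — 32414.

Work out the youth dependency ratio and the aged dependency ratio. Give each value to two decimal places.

Youth dependency ratio: 71.14
Old-age dependency ratio: 9.20

Youth dependency ratio = 250589 / 352226 × 100 = 71.14
Old-age dependency ratio = 32414 / 352226 × 100 = 9.20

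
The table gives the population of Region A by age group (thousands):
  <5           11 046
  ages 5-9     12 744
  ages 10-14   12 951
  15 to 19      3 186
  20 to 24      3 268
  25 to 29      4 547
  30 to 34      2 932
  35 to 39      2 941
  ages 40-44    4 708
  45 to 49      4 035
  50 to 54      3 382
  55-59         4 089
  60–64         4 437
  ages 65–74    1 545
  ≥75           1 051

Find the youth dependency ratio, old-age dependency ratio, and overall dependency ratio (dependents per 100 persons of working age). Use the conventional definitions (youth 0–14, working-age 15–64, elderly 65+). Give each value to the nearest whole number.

Youth dependency ratio: 98
Old-age dependency ratio: 7
Total dependency ratio: 105

0–14: 11 046 + 12 744 + 12 951 = 36 741
15–64: 3 186 + 3 268 + 4 547 + 2 932 + 2 941 + 4 708 + 4 035 + 3 382 + 4 089 + 4 437 = 37 525
65+: 1 545 + 1 051 = 2 596
Youth dependency ratio = 36 741 / 37 525 × 100 = 98
Old-age dependency ratio = 2 596 / 37 525 × 100 = 7
Total dependency ratio = (36 741 + 2 596) / 37 525 × 100 = 39 337 / 37 525 × 100 = 105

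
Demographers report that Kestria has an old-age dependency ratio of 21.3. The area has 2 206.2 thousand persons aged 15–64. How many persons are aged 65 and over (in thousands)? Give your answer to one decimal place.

Old-age dependency ratio = elderly / working-age × 100
21.3 = E / 2 206.2 × 100
⇒ 469.9

Aged 65 and over: 469.9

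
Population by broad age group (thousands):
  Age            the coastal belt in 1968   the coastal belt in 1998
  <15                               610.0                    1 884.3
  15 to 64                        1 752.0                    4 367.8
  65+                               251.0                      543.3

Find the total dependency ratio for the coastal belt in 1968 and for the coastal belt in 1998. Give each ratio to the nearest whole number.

the coastal belt in 1968: 49
the coastal belt in 1998: 56

the coastal belt in 1968: (610.0 + 251.0) / 1 752.0 × 100 = 861.0 / 1 752.0 × 100 = 49
the coastal belt in 1998: (1 884.3 + 543.3) / 4 367.8 × 100 = 2 427.6 / 4 367.8 × 100 = 56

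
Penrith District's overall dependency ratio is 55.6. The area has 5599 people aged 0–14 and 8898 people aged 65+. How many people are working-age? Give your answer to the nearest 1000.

Working-age: 26000

Total dependency ratio = (youth + elderly) / working-age × 100
55.6 = (5599 + 8898) / W × 100
⇒ 26000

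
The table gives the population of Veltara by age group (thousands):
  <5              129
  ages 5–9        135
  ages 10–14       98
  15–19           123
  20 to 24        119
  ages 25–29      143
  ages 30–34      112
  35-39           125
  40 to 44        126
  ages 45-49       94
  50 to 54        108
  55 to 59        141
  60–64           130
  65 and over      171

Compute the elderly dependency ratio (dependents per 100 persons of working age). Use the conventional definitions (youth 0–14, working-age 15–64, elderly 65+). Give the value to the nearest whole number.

Old-age dependency ratio: 14

0–14: 129 + 135 + 98 = 362
15–64: 123 + 119 + 143 + 112 + 125 + 126 + 94 + 108 + 141 + 130 = 1,221
65+: 171
Old-age dependency ratio = 171 / 1,221 × 100 = 14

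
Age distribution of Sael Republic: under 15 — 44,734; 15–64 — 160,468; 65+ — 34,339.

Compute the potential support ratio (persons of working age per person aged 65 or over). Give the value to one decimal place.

Potential support ratio = 160,468 / 34,339 = 4.7

Potential support ratio: 4.7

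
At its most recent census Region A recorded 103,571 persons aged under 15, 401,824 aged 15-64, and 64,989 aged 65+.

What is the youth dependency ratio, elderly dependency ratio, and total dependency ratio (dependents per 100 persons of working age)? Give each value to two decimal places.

Youth dependency ratio = 103,571 / 401,824 × 100 = 25.78
Old-age dependency ratio = 64,989 / 401,824 × 100 = 16.17
Total dependency ratio = (103,571 + 64,989) / 401,824 × 100 = 168,560 / 401,824 × 100 = 41.95

Youth dependency ratio: 25.78
Old-age dependency ratio: 16.17
Total dependency ratio: 41.95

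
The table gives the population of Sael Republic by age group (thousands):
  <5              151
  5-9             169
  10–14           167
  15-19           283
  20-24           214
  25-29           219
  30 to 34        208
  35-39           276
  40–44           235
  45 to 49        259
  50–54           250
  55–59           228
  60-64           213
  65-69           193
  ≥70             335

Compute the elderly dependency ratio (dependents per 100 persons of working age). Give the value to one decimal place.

0–14: 151 + 169 + 167 = 487
15–64: 283 + 214 + 219 + 208 + 276 + 235 + 259 + 250 + 228 + 213 = 2385
65+: 193 + 335 = 528
Old-age dependency ratio = 528 / 2385 × 100 = 22.1

Old-age dependency ratio: 22.1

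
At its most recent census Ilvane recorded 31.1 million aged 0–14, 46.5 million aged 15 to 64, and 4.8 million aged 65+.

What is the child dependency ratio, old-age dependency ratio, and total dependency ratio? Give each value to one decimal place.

Youth dependency ratio: 66.9
Old-age dependency ratio: 10.3
Total dependency ratio: 77.2

Youth dependency ratio = 31.1 / 46.5 × 100 = 66.9
Old-age dependency ratio = 4.8 / 46.5 × 100 = 10.3
Total dependency ratio = (31.1 + 4.8) / 46.5 × 100 = 35.9 / 46.5 × 100 = 77.2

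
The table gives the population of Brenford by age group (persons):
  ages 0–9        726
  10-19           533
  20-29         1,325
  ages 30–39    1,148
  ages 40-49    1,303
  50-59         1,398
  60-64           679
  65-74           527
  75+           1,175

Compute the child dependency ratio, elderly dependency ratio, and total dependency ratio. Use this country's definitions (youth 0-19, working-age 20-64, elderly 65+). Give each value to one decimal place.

0–19: 726 + 533 = 1,259
20–64: 1,325 + 1,148 + 1,303 + 1,398 + 679 = 5,853
65+: 527 + 1,175 = 1,702
Youth dependency ratio = 1,259 / 5,853 × 100 = 21.5
Old-age dependency ratio = 1,702 / 5,853 × 100 = 29.1
Total dependency ratio = (1,259 + 1,702) / 5,853 × 100 = 2,961 / 5,853 × 100 = 50.6

Youth dependency ratio: 21.5
Old-age dependency ratio: 29.1
Total dependency ratio: 50.6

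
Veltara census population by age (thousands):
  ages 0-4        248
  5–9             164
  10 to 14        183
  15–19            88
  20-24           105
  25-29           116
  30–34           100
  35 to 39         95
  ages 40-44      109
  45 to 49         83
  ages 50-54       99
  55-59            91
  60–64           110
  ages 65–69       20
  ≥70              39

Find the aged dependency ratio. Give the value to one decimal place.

Old-age dependency ratio: 5.9

0–14: 248 + 164 + 183 = 595
15–64: 88 + 105 + 116 + 100 + 95 + 109 + 83 + 99 + 91 + 110 = 996
65+: 20 + 39 = 59
Old-age dependency ratio = 59 / 996 × 100 = 5.9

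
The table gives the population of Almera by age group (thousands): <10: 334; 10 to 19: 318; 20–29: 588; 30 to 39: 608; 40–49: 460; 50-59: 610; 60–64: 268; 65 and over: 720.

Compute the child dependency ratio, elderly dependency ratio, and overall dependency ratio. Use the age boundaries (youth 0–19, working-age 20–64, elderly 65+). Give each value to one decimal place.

0–19: 334 + 318 = 652
20–64: 588 + 608 + 460 + 610 + 268 = 2,534
65+: 720
Youth dependency ratio = 652 / 2,534 × 100 = 25.7
Old-age dependency ratio = 720 / 2,534 × 100 = 28.4
Total dependency ratio = (652 + 720) / 2,534 × 100 = 1,372 / 2,534 × 100 = 54.1

Youth dependency ratio: 25.7
Old-age dependency ratio: 28.4
Total dependency ratio: 54.1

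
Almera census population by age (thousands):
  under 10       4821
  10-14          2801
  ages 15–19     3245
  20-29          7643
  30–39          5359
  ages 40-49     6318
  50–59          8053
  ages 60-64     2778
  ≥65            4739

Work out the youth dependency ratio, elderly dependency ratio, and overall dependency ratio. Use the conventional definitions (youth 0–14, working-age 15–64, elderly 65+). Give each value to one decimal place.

0–14: 4821 + 2801 = 7622
15–64: 3245 + 7643 + 5359 + 6318 + 8053 + 2778 = 33396
65+: 4739
Youth dependency ratio = 7622 / 33396 × 100 = 22.8
Old-age dependency ratio = 4739 / 33396 × 100 = 14.2
Total dependency ratio = (7622 + 4739) / 33396 × 100 = 12361 / 33396 × 100 = 37.0

Youth dependency ratio: 22.8
Old-age dependency ratio: 14.2
Total dependency ratio: 37.0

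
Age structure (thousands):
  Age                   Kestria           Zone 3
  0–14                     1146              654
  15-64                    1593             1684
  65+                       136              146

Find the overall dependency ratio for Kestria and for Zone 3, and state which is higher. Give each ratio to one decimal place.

Kestria: 80.5
Zone 3: 47.5
Higher: Kestria

Kestria: (1146 + 136) / 1593 × 100 = 1282 / 1593 × 100 = 80.5
Zone 3: (654 + 146) / 1684 × 100 = 800 / 1684 × 100 = 47.5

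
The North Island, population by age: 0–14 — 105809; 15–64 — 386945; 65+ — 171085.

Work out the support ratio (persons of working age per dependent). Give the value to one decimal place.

Support ratio: 1.4

Support ratio = 386945 / (105809 + 171085) = 386945 / 276894 = 1.4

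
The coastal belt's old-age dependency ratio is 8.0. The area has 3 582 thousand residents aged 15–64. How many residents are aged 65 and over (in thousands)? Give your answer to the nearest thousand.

Old-age dependency ratio = elderly / working-age × 100
8.0 = E / 3 582 × 100
⇒ 287

Aged 65 and over: 287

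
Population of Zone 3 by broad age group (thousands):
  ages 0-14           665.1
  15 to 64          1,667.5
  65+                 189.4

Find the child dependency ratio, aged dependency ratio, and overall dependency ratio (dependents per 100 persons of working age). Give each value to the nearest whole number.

Youth dependency ratio: 40
Old-age dependency ratio: 11
Total dependency ratio: 51

Youth dependency ratio = 665.1 / 1,667.5 × 100 = 40
Old-age dependency ratio = 189.4 / 1,667.5 × 100 = 11
Total dependency ratio = (665.1 + 189.4) / 1,667.5 × 100 = 854.5 / 1,667.5 × 100 = 51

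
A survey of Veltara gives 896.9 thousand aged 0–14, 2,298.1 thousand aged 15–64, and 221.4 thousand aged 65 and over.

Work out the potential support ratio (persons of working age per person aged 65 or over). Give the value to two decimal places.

Potential support ratio = 2,298.1 / 221.4 = 10.38

Potential support ratio: 10.38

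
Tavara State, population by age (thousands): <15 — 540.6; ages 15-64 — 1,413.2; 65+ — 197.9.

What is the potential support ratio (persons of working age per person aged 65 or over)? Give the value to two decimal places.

Potential support ratio: 7.14

Potential support ratio = 1,413.2 / 197.9 = 7.14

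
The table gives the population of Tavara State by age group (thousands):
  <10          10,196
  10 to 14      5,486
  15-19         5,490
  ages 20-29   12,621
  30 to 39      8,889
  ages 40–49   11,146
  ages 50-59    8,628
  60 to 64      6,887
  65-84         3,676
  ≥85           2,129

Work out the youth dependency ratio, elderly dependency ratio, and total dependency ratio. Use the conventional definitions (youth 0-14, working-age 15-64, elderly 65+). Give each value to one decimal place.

0–14: 10,196 + 5,486 = 15,682
15–64: 5,490 + 12,621 + 8,889 + 11,146 + 8,628 + 6,887 = 53,661
65+: 3,676 + 2,129 = 5,805
Youth dependency ratio = 15,682 / 53,661 × 100 = 29.2
Old-age dependency ratio = 5,805 / 53,661 × 100 = 10.8
Total dependency ratio = (15,682 + 5,805) / 53,661 × 100 = 21,487 / 53,661 × 100 = 40.0

Youth dependency ratio: 29.2
Old-age dependency ratio: 10.8
Total dependency ratio: 40.0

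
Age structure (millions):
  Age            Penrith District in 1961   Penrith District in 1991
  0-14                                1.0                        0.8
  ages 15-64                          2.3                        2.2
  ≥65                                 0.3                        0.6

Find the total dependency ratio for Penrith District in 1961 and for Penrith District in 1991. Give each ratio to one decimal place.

Penrith District in 1961: 56.5
Penrith District in 1991: 63.6

Penrith District in 1961: (1.0 + 0.3) / 2.3 × 100 = 1.3 / 2.3 × 100 = 56.5
Penrith District in 1991: (0.8 + 0.6) / 2.2 × 100 = 1.4 / 2.2 × 100 = 63.6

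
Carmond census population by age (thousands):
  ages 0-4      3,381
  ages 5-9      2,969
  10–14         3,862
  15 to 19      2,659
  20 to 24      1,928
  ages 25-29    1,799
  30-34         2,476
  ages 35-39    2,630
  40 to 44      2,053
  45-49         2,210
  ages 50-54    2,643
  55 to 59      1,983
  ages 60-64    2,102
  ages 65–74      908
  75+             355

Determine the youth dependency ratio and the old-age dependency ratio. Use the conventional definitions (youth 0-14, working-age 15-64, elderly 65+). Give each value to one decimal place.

Youth dependency ratio: 45.4
Old-age dependency ratio: 5.6

0–14: 3,381 + 2,969 + 3,862 = 10,212
15–64: 2,659 + 1,928 + 1,799 + 2,476 + 2,630 + 2,053 + 2,210 + 2,643 + 1,983 + 2,102 = 22,483
65+: 908 + 355 = 1,263
Youth dependency ratio = 10,212 / 22,483 × 100 = 45.4
Old-age dependency ratio = 1,263 / 22,483 × 100 = 5.6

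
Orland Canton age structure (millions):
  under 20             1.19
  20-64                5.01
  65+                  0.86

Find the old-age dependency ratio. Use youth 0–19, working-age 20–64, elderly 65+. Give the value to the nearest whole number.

Old-age dependency ratio: 17

Old-age dependency ratio = 0.86 / 5.01 × 100 = 17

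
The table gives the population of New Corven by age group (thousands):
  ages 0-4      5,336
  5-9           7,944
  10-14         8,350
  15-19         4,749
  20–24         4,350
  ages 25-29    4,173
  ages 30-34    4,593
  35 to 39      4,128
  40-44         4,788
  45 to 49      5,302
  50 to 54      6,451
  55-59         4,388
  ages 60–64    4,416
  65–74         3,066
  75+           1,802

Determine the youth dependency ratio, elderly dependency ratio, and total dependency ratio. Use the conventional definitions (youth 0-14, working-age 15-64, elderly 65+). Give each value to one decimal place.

Youth dependency ratio: 45.7
Old-age dependency ratio: 10.3
Total dependency ratio: 56.0

0–14: 5,336 + 7,944 + 8,350 = 21,630
15–64: 4,749 + 4,350 + 4,173 + 4,593 + 4,128 + 4,788 + 5,302 + 6,451 + 4,388 + 4,416 = 47,338
65+: 3,066 + 1,802 = 4,868
Youth dependency ratio = 21,630 / 47,338 × 100 = 45.7
Old-age dependency ratio = 4,868 / 47,338 × 100 = 10.3
Total dependency ratio = (21,630 + 4,868) / 47,338 × 100 = 26,498 / 47,338 × 100 = 56.0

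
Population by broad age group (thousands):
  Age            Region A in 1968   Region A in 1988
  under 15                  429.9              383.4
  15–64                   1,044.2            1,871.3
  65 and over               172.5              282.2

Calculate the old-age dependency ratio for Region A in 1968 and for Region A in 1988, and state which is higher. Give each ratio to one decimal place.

Region A in 1968: 172.5 / 1,044.2 × 100 = 16.5
Region A in 1988: 282.2 / 1,871.3 × 100 = 15.1

Region A in 1968: 16.5
Region A in 1988: 15.1
Higher: Region A in 1968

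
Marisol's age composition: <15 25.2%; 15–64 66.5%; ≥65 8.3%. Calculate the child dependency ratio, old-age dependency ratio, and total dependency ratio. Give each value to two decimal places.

Youth dependency ratio = 25.2 / 66.5 × 100 = 37.89
Old-age dependency ratio = 8.3 / 66.5 × 100 = 12.48
Total dependency ratio = (25.2 + 8.3) / 66.5 × 100 = 33.5 / 66.5 × 100 = 50.38

Youth dependency ratio: 37.89
Old-age dependency ratio: 12.48
Total dependency ratio: 50.38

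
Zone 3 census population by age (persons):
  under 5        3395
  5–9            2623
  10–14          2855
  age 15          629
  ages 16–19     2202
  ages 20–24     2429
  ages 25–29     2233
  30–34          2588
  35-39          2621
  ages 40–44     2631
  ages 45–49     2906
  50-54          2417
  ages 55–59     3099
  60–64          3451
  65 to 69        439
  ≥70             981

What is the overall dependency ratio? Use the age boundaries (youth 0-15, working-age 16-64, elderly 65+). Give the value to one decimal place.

Total dependency ratio: 41.1

0–15: 3395 + 2623 + 2855 + 629 = 9502
16–64: 2202 + 2429 + 2233 + 2588 + 2621 + 2631 + 2906 + 2417 + 3099 + 3451 = 26577
65+: 439 + 981 = 1420
Total dependency ratio = (9502 + 1420) / 26577 × 100 = 10922 / 26577 × 100 = 41.1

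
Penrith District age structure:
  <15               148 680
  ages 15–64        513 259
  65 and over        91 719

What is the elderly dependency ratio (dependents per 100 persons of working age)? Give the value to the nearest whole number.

Old-age dependency ratio: 18

Old-age dependency ratio = 91 719 / 513 259 × 100 = 18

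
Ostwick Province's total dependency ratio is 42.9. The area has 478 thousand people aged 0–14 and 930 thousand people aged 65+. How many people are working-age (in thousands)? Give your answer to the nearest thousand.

Working-age: 3,282

Total dependency ratio = (youth + elderly) / working-age × 100
42.9 = (478 + 930) / W × 100
⇒ 3,282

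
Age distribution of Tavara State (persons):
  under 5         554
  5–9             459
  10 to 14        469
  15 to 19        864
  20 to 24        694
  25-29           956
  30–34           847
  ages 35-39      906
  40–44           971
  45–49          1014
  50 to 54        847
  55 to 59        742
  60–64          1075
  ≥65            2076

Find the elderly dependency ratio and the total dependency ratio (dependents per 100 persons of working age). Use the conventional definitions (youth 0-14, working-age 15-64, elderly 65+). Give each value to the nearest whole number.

0–14: 554 + 459 + 469 = 1482
15–64: 864 + 694 + 956 + 847 + 906 + 971 + 1014 + 847 + 742 + 1075 = 8916
65+: 2076
Old-age dependency ratio = 2076 / 8916 × 100 = 23
Total dependency ratio = (1482 + 2076) / 8916 × 100 = 3558 / 8916 × 100 = 40

Old-age dependency ratio: 23
Total dependency ratio: 40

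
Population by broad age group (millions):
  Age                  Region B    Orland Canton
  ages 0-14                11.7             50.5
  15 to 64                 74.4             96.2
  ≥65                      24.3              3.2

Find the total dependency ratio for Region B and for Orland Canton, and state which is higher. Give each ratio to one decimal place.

Region B: (11.7 + 24.3) / 74.4 × 100 = 36.0 / 74.4 × 100 = 48.4
Orland Canton: (50.5 + 3.2) / 96.2 × 100 = 53.7 / 96.2 × 100 = 55.8

Region B: 48.4
Orland Canton: 55.8
Higher: Orland Canton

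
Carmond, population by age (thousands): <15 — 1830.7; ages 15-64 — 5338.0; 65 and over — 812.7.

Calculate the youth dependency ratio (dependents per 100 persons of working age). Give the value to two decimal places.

Youth dependency ratio: 34.30

Youth dependency ratio = 1830.7 / 5338.0 × 100 = 34.30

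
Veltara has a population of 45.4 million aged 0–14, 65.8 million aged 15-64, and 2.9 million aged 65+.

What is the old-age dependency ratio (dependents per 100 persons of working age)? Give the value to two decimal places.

Old-age dependency ratio: 4.41

Old-age dependency ratio = 2.9 / 65.8 × 100 = 4.41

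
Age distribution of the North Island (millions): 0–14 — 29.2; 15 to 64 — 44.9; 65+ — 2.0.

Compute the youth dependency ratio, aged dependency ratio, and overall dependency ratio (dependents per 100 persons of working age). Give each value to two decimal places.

Youth dependency ratio: 65.03
Old-age dependency ratio: 4.45
Total dependency ratio: 69.49

Youth dependency ratio = 29.2 / 44.9 × 100 = 65.03
Old-age dependency ratio = 2.0 / 44.9 × 100 = 4.45
Total dependency ratio = (29.2 + 2.0) / 44.9 × 100 = 31.2 / 44.9 × 100 = 69.49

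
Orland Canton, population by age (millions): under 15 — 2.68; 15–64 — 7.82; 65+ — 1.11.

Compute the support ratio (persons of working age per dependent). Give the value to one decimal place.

Support ratio = 7.82 / (2.68 + 1.11) = 7.82 / 3.79 = 2.1

Support ratio: 2.1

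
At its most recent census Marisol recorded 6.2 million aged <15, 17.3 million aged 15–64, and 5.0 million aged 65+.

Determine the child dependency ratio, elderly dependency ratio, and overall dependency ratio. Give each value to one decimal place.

Youth dependency ratio: 35.8
Old-age dependency ratio: 28.9
Total dependency ratio: 64.7

Youth dependency ratio = 6.2 / 17.3 × 100 = 35.8
Old-age dependency ratio = 5.0 / 17.3 × 100 = 28.9
Total dependency ratio = (6.2 + 5.0) / 17.3 × 100 = 11.2 / 17.3 × 100 = 64.7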